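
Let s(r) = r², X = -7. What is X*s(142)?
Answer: -141148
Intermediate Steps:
X*s(142) = -7*142² = -7*20164 = -141148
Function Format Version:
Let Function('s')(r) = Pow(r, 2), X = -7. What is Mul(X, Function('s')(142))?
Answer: -141148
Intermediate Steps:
Mul(X, Function('s')(142)) = Mul(-7, Pow(142, 2)) = Mul(-7, 20164) = -141148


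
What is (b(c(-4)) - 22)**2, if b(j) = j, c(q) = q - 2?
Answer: 784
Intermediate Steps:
c(q) = -2 + q
(b(c(-4)) - 22)**2 = ((-2 - 4) - 22)**2 = (-6 - 22)**2 = (-28)**2 = 784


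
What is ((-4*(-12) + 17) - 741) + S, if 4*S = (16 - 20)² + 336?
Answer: -588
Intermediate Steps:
S = 88 (S = ((16 - 20)² + 336)/4 = ((-4)² + 336)/4 = (16 + 336)/4 = (¼)*352 = 88)
((-4*(-12) + 17) - 741) + S = ((-4*(-12) + 17) - 741) + 88 = ((48 + 17) - 741) + 88 = (65 - 741) + 88 = -676 + 88 = -588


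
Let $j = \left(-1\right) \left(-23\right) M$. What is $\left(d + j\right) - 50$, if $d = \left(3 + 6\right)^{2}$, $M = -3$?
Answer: $-38$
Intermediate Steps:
$d = 81$ ($d = 9^{2} = 81$)
$j = -69$ ($j = \left(-1\right) \left(-23\right) \left(-3\right) = 23 \left(-3\right) = -69$)
$\left(d + j\right) - 50 = \left(81 - 69\right) - 50 = 12 - 50 = -38$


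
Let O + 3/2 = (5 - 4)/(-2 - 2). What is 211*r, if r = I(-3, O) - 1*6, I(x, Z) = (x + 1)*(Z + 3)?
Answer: -3587/2 ≈ -1793.5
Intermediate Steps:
O = -7/4 (O = -3/2 + (5 - 4)/(-2 - 2) = -3/2 + 1/(-4) = -3/2 + 1*(-¼) = -3/2 - ¼ = -7/4 ≈ -1.7500)
I(x, Z) = (1 + x)*(3 + Z)
r = -17/2 (r = (3 - 7/4 + 3*(-3) - 7/4*(-3)) - 1*6 = (3 - 7/4 - 9 + 21/4) - 6 = -5/2 - 6 = -17/2 ≈ -8.5000)
211*r = 211*(-17/2) = -3587/2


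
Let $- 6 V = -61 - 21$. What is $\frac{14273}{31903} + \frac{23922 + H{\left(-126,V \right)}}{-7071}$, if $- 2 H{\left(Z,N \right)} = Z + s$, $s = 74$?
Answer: $- \frac{663088661}{225586113} \approx -2.9394$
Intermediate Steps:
$V = \frac{41}{3}$ ($V = - \frac{-61 - 21}{6} = \left(- \frac{1}{6}\right) \left(-82\right) = \frac{41}{3} \approx 13.667$)
$H{\left(Z,N \right)} = -37 - \frac{Z}{2}$ ($H{\left(Z,N \right)} = - \frac{Z + 74}{2} = - \frac{74 + Z}{2} = -37 - \frac{Z}{2}$)
$\frac{14273}{31903} + \frac{23922 + H{\left(-126,V \right)}}{-7071} = \frac{14273}{31903} + \frac{23922 - -26}{-7071} = 14273 \cdot \frac{1}{31903} + \left(23922 + \left(-37 + 63\right)\right) \left(- \frac{1}{7071}\right) = \frac{14273}{31903} + \left(23922 + 26\right) \left(- \frac{1}{7071}\right) = \frac{14273}{31903} + 23948 \left(- \frac{1}{7071}\right) = \frac{14273}{31903} - \frac{23948}{7071} = - \frac{663088661}{225586113}$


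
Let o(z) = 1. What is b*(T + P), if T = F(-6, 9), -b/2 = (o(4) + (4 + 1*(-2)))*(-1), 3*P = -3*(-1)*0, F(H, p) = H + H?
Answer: -72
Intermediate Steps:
F(H, p) = 2*H
P = 0 (P = (-3*(-1)*0)/3 = (3*0)/3 = (⅓)*0 = 0)
b = 6 (b = -2*(1 + (4 + 1*(-2)))*(-1) = -2*(1 + (4 - 2))*(-1) = -2*(1 + 2)*(-1) = -6*(-1) = -2*(-3) = 6)
T = -12 (T = 2*(-6) = -12)
b*(T + P) = 6*(-12 + 0) = 6*(-12) = -72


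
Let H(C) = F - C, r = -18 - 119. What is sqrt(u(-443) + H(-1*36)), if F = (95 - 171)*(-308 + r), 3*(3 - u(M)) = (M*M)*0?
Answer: 7*sqrt(691) ≈ 184.01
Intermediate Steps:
u(M) = 3 (u(M) = 3 - M*M*0/3 = 3 - M**2*0/3 = 3 - 1/3*0 = 3 + 0 = 3)
r = -137
F = 33820 (F = (95 - 171)*(-308 - 137) = -76*(-445) = 33820)
H(C) = 33820 - C
sqrt(u(-443) + H(-1*36)) = sqrt(3 + (33820 - (-1)*36)) = sqrt(3 + (33820 - 1*(-36))) = sqrt(3 + (33820 + 36)) = sqrt(3 + 33856) = sqrt(33859) = 7*sqrt(691)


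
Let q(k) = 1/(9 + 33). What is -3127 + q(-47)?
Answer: -131333/42 ≈ -3127.0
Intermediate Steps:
q(k) = 1/42
-3127 + q(-47) = -3127 + 1/42 = -131333/42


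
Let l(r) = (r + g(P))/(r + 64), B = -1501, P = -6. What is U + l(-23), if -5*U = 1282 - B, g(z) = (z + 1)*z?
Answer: -114068/205 ≈ -556.43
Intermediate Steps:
g(z) = z*(1 + z) (g(z) = (1 + z)*z = z*(1 + z))
l(r) = (30 + r)/(64 + r) (l(r) = (r - 6*(1 - 6))/(r + 64) = (r - 6*(-5))/(64 + r) = (r + 30)/(64 + r) = (30 + r)/(64 + r))
U = -2783/5 (U = -(1282 - 1*(-1501))/5 = -(1282 + 1501)/5 = -⅕*2783 = -2783/5 ≈ -556.60)
U + l(-23) = -2783/5 + (30 - 23)/(64 - 23) = -2783/5 + 7/41 = -114068/205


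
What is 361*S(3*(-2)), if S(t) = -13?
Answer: -4693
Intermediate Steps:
361*S(3*(-2)) = 361*(-13) = -4693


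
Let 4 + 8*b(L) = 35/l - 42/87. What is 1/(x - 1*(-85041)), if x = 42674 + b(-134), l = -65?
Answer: 3016/385186547 ≈ 7.8300e-6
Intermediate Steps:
b(L) = -1893/3016 (b(L) = -½ + (35/(-65) - 42/87)/8 = -½ + (35*(-1/65) - 42*1/87)/8 = -½ + (-7/13 - 14/29)/8 = -½ + (⅛)*(-385/377) = -½ - 385/3016 = -1893/3016)
x = 128702891/3016 (x = 42674 - 1893/3016 = 128702891/3016 ≈ 42673.)
1/(x - 1*(-85041)) = 1/(128702891/3016 - 1*(-85041)) = 1/(128702891/3016 + 85041) = 1/(385186547/3016) = 3016/385186547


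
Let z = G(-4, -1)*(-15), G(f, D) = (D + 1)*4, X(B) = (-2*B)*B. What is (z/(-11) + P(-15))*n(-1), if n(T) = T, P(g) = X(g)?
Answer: 450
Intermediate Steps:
X(B) = -2*B**2
P(g) = -2*g**2
G(f, D) = 4 + 4*D (G(f, D) = (1 + D)*4 = 4 + 4*D)
z = 0 (z = (4 + 4*(-1))*(-15) = (4 - 4)*(-15) = 0*(-15) = 0)
(z/(-11) + P(-15))*n(-1) = (0/(-11) - 2*(-15)**2)*(-1) = (0*(-1/11) - 2*225)*(-1) = (0 - 450)*(-1) = -450*(-1) = 450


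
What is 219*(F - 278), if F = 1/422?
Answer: -25691985/422 ≈ -60882.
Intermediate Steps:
F = 1/422 ≈ 0.0023697
219*(F - 278) = 219*(1/422 - 278) = 219*(-117315/422) = -25691985/422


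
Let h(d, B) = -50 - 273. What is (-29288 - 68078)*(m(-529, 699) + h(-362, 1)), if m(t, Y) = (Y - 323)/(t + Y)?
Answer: 2654878722/85 ≈ 3.1234e+7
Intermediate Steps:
m(t, Y) = (-323 + Y)/(Y + t)
h(d, B) = -323
(-29288 - 68078)*(m(-529, 699) + h(-362, 1)) = (-29288 - 68078)*((-323 + 699)/(699 - 529) - 323) = -97366*(376/170 - 323) = -97366*((1/170)*376 - 323) = -97366*(188/85 - 323) = -97366*(-27267/85) = 2654878722/85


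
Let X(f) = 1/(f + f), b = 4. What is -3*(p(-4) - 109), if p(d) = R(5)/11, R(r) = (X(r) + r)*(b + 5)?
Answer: 34593/110 ≈ 314.48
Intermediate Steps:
X(f) = 1/(2*f)
R(r) = 9*r + 9/(2*r) (R(r) = (1/(2*r) + r)*(4 + 5) = (r + 1/(2*r))*9 = 9*r + 9/(2*r))
p(d) = 459/110 (p(d) = (9*5 + (9/2)/5)/11 = (45 + (9/2)*(⅕))*(1/11) = (45 + 9/10)*(1/11) = (459/10)*(1/11) = 459/110)
-3*(p(-4) - 109) = -3*(459/110 - 109) = -3*(-11531/110) = 34593/110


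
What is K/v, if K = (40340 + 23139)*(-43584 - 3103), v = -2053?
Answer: 2963644073/2053 ≈ 1.4436e+6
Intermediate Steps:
K = -2963644073 (K = 63479*(-46687) = -2963644073)
K/v = -2963644073/(-2053) = -2963644073*(-1/2053) = 2963644073/2053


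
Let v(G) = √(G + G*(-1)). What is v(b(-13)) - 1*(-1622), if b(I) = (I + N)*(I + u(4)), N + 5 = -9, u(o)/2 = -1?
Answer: 1622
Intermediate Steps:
u(o) = -2 (u(o) = 2*(-1) = -2)
N = -14 (N = -5 - 9 = -14)
b(I) = (-14 + I)*(-2 + I) (b(I) = (I - 14)*(I - 2) = (-14 + I)*(-2 + I))
v(G) = 0 (v(G) = √(G - G) = √0 = 0)
v(b(-13)) - 1*(-1622) = 0 - 1*(-1622) = 0 + 1622 = 1622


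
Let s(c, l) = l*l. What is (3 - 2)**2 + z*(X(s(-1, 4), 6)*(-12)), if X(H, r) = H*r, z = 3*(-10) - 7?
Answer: 42625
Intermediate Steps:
s(c, l) = l**2
z = -37 (z = -30 - 7 = -37)
(3 - 2)**2 + z*(X(s(-1, 4), 6)*(-12)) = (3 - 2)**2 - 37*4**2*6*(-12) = 1**2 - 37*16*6*(-12) = 1 - 3552*(-12) = 1 - 37*(-1152) = 1 + 42624 = 42625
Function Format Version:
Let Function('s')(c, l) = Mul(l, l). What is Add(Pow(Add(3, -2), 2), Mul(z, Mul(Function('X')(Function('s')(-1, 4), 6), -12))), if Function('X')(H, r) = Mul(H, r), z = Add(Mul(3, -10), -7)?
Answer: 42625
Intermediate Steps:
Function('s')(c, l) = Pow(l, 2)
z = -37 (z = Add(-30, -7) = -37)
Add(Pow(Add(3, -2), 2), Mul(z, Mul(Function('X')(Function('s')(-1, 4), 6), -12))) = Add(Pow(Add(3, -2), 2), Mul(-37, Mul(Mul(Pow(4, 2), 6), -12))) = Add(Pow(1, 2), Mul(-37, Mul(Mul(16, 6), -12))) = Add(1, Mul(-37, Mul(96, -12))) = Add(1, Mul(-37, -1152)) = Add(1, 42624) = 42625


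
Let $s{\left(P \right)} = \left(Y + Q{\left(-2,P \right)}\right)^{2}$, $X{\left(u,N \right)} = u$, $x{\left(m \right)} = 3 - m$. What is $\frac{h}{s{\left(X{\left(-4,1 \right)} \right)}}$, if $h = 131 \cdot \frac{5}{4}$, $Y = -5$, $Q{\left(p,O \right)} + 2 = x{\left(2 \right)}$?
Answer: $\frac{655}{144} \approx 4.5486$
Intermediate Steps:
$Q{\left(p,O \right)} = -1$ ($Q{\left(p,O \right)} = -2 + \left(3 - 2\right) = -2 + 1 = -1$)
$s{\left(P \right)} = 36$ ($s{\left(P \right)} = \left(-5 - 1\right)^{2} = \left(-6\right)^{2} = 36$)
$h = \frac{655}{4}$ ($h = 131 \cdot 5 \cdot \frac{1}{4} = 131 \cdot \frac{5}{4} = \frac{655}{4} \approx 163.75$)
$\frac{h}{s{\left(X{\left(-4,1 \right)} \right)}} = \frac{655}{4 \cdot 36} = \frac{655}{4} \cdot \frac{1}{36} = \frac{655}{144}$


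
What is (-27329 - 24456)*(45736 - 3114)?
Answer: -2207180270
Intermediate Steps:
(-27329 - 24456)*(45736 - 3114) = -51785*42622 = -2207180270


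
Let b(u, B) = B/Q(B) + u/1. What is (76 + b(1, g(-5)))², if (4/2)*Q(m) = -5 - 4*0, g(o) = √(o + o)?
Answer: 29637/5 - 308*I*√10/5 ≈ 5927.4 - 194.8*I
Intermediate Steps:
g(o) = √2*√o (g(o) = √(2*o) = √2*√o)
Q(m) = -5/2 (Q(m) = (-5 - 4*0)/2 = (-5 + 0)/2 = (½)*(-5) = -5/2)
b(u, B) = u - 2*B/5 (b(u, B) = B/(-5/2) + u/1 = B*(-⅖) + u*1 = -2*B/5 + u = u - 2*B/5)
(76 + b(1, g(-5)))² = (76 + (1 - 2*√2*√(-5)/5))² = (76 + (1 - 2*√2*I*√5/5))² = (76 + (1 - 2*I*√10/5))² = (77 - 2*I*√10/5)²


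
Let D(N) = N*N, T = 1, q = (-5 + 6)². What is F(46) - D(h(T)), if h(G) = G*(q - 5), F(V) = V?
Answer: 30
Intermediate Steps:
q = 1 (q = 1² = 1)
h(G) = -4*G (h(G) = G*(1 - 5) = G*(-4) = -4*G)
D(N) = N²
F(46) - D(h(T)) = 46 - (-4*1)² = 46 - 1*(-4)² = 46 - 1*16 = 46 - 16 = 30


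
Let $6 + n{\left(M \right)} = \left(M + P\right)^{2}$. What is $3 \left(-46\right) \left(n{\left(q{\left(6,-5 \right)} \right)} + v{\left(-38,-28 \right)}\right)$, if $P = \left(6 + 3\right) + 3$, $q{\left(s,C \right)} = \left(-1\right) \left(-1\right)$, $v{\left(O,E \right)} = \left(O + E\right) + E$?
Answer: $-9522$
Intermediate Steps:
$v{\left(O,E \right)} = O + 2 E$ ($v{\left(O,E \right)} = \left(E + O\right) + E = O + 2 E$)
$q{\left(s,C \right)} = 1$
$P = 12$ ($P = 9 + 3 = 12$)
$n{\left(M \right)} = -6 + \left(12 + M\right)^{2}$ ($n{\left(M \right)} = -6 + \left(M + 12\right)^{2} = -6 + \left(12 + M\right)^{2}$)
$3 \left(-46\right) \left(n{\left(q{\left(6,-5 \right)} \right)} + v{\left(-38,-28 \right)}\right) = 3 \left(-46\right) \left(\left(-6 + \left(12 + 1\right)^{2}\right) + \left(-38 + 2 \left(-28\right)\right)\right) = - 138 \left(\left(-6 + 13^{2}\right) - 94\right) = - 138 \left(\left(-6 + 169\right) - 94\right) = - 138 \left(163 - 94\right) = \left(-138\right) 69 = -9522$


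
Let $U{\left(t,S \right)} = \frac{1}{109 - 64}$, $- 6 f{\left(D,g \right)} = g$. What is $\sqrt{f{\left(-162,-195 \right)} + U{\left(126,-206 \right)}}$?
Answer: $\frac{\sqrt{29270}}{30} \approx 5.7028$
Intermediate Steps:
$f{\left(D,g \right)} = - \frac{g}{6}$
$U{\left(t,S \right)} = \frac{1}{45}$
$\sqrt{f{\left(-162,-195 \right)} + U{\left(126,-206 \right)}} = \sqrt{\left(- \frac{1}{6}\right) \left(-195\right) + \frac{1}{45}} = \sqrt{\frac{65}{2} + \frac{1}{45}} = \sqrt{\frac{2927}{90}} = \frac{\sqrt{29270}}{30}$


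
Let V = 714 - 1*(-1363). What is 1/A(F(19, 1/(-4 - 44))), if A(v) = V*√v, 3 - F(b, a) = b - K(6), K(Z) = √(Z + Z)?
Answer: -I*√2/(4154*√(8 - √3)) ≈ -0.00013598*I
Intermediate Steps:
V = 2077 (V = 714 + 1363 = 2077)
K(Z) = √2*√Z (K(Z) = √(2*Z) = √2*√Z)
F(b, a) = 3 - b + 2*√3 (F(b, a) = 3 - (b - √2*√6) = 3 - (b - 2*√3) = 3 + (-b + 2*√3) = 3 - b + 2*√3)
A(v) = 2077*√v
1/A(F(19, 1/(-4 - 44))) = 1/(2077*√(3 - 1*19 + 2*√3)) = 1/(2077*√(3 - 19 + 2*√3)) = 1/(2077*√(-16 + 2*√3))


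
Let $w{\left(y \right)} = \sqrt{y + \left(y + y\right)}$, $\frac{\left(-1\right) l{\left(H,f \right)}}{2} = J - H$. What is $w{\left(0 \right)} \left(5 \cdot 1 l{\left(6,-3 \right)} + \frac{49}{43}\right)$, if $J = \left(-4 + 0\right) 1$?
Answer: $0$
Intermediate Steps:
$J = -4$ ($J = \left(-4\right) 1 = -4$)
$l{\left(H,f \right)} = 8 + 2 H$ ($l{\left(H,f \right)} = - 2 \left(-4 - H\right) = 8 + 2 H$)
$w{\left(y \right)} = \sqrt{3} \sqrt{y}$ ($w{\left(y \right)} = \sqrt{y + 2 y} = \sqrt{3 y} = \sqrt{3} \sqrt{y}$)
$w{\left(0 \right)} \left(5 \cdot 1 l{\left(6,-3 \right)} + \frac{49}{43}\right) = \sqrt{3} \sqrt{0} \left(5 \cdot 1 \left(8 + 2 \cdot 6\right) + \frac{49}{43}\right) = \sqrt{3} \cdot 0 \left(5 \left(8 + 12\right) + 49 \cdot \frac{1}{43}\right) = 0 \left(5 \cdot 20 + \frac{49}{43}\right) = 0 \left(100 + \frac{49}{43}\right) = 0 \cdot \frac{4349}{43} = 0$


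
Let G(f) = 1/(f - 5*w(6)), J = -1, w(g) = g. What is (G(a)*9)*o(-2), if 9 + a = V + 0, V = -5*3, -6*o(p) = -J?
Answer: 1/36 ≈ 0.027778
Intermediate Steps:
o(p) = -⅙ (o(p) = -(-1)*(-1)/6 = -⅙*1 = -⅙)
V = -15
a = -24 (a = -9 + (-15 + 0) = -9 - 15 = -24)
G(f) = 1/(-30 + f) (G(f) = 1/(f - 5*6) = 1/(f - 30) = 1/(-30 + f))
(G(a)*9)*o(-2) = (9/(-30 - 24))*(-⅙) = (9/(-54))*(-⅙) = -1/54*9*(-⅙) = -⅙*(-⅙) = 1/36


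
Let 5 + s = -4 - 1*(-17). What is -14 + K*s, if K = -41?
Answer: -342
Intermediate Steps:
s = 8 (s = -5 + (-4 - 1*(-17)) = -5 + (-4 + 17) = -5 + 13 = 8)
-14 + K*s = -14 - 41*8 = -14 - 328 = -342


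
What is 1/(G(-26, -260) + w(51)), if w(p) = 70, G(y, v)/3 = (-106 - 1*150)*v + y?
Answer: 1/199672 ≈ 5.0082e-6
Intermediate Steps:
G(y, v) = -768*v + 3*y (G(y, v) = 3*((-106 - 1*150)*v + y) = 3*((-106 - 150)*v + y) = 3*(-256*v + y) = 3*(y - 256*v) = -768*v + 3*y)
1/(G(-26, -260) + w(51)) = 1/((-768*(-260) + 3*(-26)) + 70) = 1/((199680 - 78) + 70) = 1/(199602 + 70) = 1/199672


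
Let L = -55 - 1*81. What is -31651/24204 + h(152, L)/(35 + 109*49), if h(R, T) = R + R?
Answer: -282635/225904 ≈ -1.2511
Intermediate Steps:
L = -136 (L = -55 - 81 = -136)
h(R, T) = 2*R
-31651/24204 + h(152, L)/(35 + 109*49) = -31651/24204 + (2*152)/(35 + 109*49) = -31651*1/24204 + 304/(35 + 5341) = -31651/24204 + 304/5376 = -31651/24204 + 304*(1/5376) = -31651/24204 + 19/336 = -282635/225904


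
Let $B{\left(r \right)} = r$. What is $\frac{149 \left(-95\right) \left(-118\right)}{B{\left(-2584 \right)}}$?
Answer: $- \frac{43955}{68} \approx -646.4$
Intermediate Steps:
$\frac{149 \left(-95\right) \left(-118\right)}{B{\left(-2584 \right)}} = \frac{149 \left(-95\right) \left(-118\right)}{-2584} = \left(-14155\right) \left(-118\right) \left(- \frac{1}{2584}\right) = 1670290 \left(- \frac{1}{2584}\right) = - \frac{43955}{68}$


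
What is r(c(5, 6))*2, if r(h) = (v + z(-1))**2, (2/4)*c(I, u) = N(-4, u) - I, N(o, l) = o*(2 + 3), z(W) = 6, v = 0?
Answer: 72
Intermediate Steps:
N(o, l) = 5*o (N(o, l) = o*5 = 5*o)
c(I, u) = -40 - 2*I (c(I, u) = 2*(5*(-4) - I) = 2*(-20 - I) = -40 - 2*I)
r(h) = 36 (r(h) = (0 + 6)**2 = 6**2 = 36)
r(c(5, 6))*2 = 36*2 = 72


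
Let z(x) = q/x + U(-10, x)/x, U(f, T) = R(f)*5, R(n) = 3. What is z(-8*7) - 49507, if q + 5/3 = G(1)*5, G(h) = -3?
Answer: -8317171/168 ≈ -49507.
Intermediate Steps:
U(f, T) = 15 (U(f, T) = 3*5 = 15)
q = -50/3 (q = -5/3 - 3*5 = -5/3 - 15 = -50/3 ≈ -16.667)
z(x) = -5/(3*x) (z(x) = -50/(3*x) + 15/x = -5/(3*x))
z(-8*7) - 49507 = -5/(3*((-8*7))) - 49507 = -5/3/(-56) - 49507 = -5/3*(-1/56) - 49507 = 5/168 - 49507 = -8317171/168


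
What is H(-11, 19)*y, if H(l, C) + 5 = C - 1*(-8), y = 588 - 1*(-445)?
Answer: 22726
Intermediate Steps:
y = 1033 (y = 588 + 445 = 1033)
H(l, C) = 3 + C (H(l, C) = -5 + (C - 1*(-8)) = -5 + (C + 8) = -5 + (8 + C) = 3 + C)
H(-11, 19)*y = (3 + 19)*1033 = 22*1033 = 22726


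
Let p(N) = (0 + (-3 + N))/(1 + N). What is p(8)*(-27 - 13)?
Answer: -200/9 ≈ -22.222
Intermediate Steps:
p(N) = (-3 + N)/(1 + N)
p(8)*(-27 - 13) = ((-3 + 8)/(1 + 8))*(-27 - 13) = (5/9)*(-40) = -200/9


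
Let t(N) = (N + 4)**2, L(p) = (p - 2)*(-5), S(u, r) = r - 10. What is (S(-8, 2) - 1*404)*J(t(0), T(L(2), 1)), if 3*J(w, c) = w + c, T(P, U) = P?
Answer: -6592/3 ≈ -2197.3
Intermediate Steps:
S(u, r) = -10 + r
L(p) = 10 - 5*p (L(p) = (-2 + p)*(-5) = 10 - 5*p)
t(N) = (4 + N)**2
J(w, c) = c/3 + w/3 (J(w, c) = (w + c)/3 = (c + w)/3 = c/3 + w/3)
(S(-8, 2) - 1*404)*J(t(0), T(L(2), 1)) = ((-10 + 2) - 1*404)*((10 - 5*2)/3 + (4 + 0)**2/3) = (-8 - 404)*((10 - 10)/3 + (1/3)*4**2) = -412*((1/3)*0 + (1/3)*16) = -412*(0 + 16/3) = -412*16/3 = -6592/3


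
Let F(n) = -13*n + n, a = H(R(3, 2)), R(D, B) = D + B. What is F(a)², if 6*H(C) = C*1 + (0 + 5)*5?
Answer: 3600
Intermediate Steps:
R(D, B) = B + D
H(C) = 25/6 + C/6 (H(C) = (C*1 + (0 + 5)*5)/6 = (C + 5*5)/6 = (C + 25)/6 = (25 + C)/6 = 25/6 + C/6)
a = 5 (a = 25/6 + (2 + 3)/6 = 25/6 + (⅙)*5 = 25/6 + ⅚ = 5)
F(n) = -12*n
F(a)² = (-12*5)² = (-60)² = 3600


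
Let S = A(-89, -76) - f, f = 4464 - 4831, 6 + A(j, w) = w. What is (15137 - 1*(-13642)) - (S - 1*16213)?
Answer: 44707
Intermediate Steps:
A(j, w) = -6 + w
f = -367
S = 285 (S = (-6 - 76) - 1*(-367) = -82 + 367 = 285)
(15137 - 1*(-13642)) - (S - 1*16213) = (15137 - 1*(-13642)) - (285 - 1*16213) = (15137 + 13642) - (285 - 16213) = 28779 - 1*(-15928) = 28779 + 15928 = 44707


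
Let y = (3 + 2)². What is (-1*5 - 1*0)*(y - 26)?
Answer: 5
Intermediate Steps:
y = 25 (y = 5² = 25)
(-1*5 - 1*0)*(y - 26) = (-1*5 - 1*0)*(25 - 26) = (-5 + 0)*(-1) = -5*(-1) = 5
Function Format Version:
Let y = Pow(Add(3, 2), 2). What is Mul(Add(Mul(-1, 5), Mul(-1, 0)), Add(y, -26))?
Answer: 5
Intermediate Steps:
y = 25 (y = Pow(5, 2) = 25)
Mul(Add(Mul(-1, 5), Mul(-1, 0)), Add(y, -26)) = Mul(Add(Mul(-1, 5), Mul(-1, 0)), Add(25, -26)) = Mul(Add(-5, 0), -1) = Mul(-5, -1) = 5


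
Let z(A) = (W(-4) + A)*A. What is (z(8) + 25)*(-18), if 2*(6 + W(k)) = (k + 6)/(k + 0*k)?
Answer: -702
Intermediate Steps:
W(k) = -6 + (6 + k)/(2*k) (W(k) = -6 + ((k + 6)/(k + 0*k))/2 = -6 + ((6 + k)/(k + 0))/2 = -6 + ((6 + k)/k)/2 = -6 + (6 + k)/(2*k))
z(A) = A*(-25/4 + A) (z(A) = ((-11/2 + 3/(-4)) + A)*A = ((-11/2 + 3*(-¼)) + A)*A = ((-11/2 - ¾) + A)*A = (-25/4 + A)*A = A*(-25/4 + A))
(z(8) + 25)*(-18) = ((¼)*8*(-25 + 4*8) + 25)*(-18) = ((¼)*8*(-25 + 32) + 25)*(-18) = ((¼)*8*7 + 25)*(-18) = (14 + 25)*(-18) = 39*(-18) = -702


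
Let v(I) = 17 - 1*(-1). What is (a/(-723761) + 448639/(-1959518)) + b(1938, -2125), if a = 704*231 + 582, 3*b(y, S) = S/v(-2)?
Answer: -762131732029762/19146006547173 ≈ -39.806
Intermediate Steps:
v(I) = 18 (v(I) = 17 + 1 = 18)
b(y, S) = S/54 (b(y, S) = (S/18)/3 = S/54)
a = 163206 (a = 162624 + 582 = 163206)
(a/(-723761) + 448639/(-1959518)) + b(1938, -2125) = (163206/(-723761) + 448639/(-1959518)) + (1/54)*(-2125) = (163206*(-1/723761) + 448639*(-1/1959518)) - 2125/54 = (-163206/723761 - 448639/1959518) - 2125/54 = -644512505987/1418222707198 - 2125/54 = -762131732029762/19146006547173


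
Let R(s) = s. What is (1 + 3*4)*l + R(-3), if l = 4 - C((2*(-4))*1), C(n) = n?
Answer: 153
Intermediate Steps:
l = 12 (l = 4 - 2*(-4) = 4 - (-8) = 4 - 1*(-8) = 4 + 8 = 12)
(1 + 3*4)*l + R(-3) = (1 + 3*4)*12 - 3 = (1 + 12)*12 - 3 = 13*12 - 3 = 156 - 3 = 153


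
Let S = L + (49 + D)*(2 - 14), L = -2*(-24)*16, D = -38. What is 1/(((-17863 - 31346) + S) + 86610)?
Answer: 1/38037 ≈ 2.6290e-5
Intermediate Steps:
L = 768 (L = 48*16 = 768)
S = 636 (S = 768 + (49 - 38)*(2 - 14) = 768 + 11*(-12) = 768 - 132 = 636)
1/(((-17863 - 31346) + S) + 86610) = 1/(((-17863 - 31346) + 636) + 86610) = 1/((-49209 + 636) + 86610) = 1/(-48573 + 86610) = 1/38037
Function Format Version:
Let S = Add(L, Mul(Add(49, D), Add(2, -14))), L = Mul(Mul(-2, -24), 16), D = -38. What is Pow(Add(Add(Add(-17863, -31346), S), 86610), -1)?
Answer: Rational(1, 38037) ≈ 2.6290e-5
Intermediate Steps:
L = 768 (L = Mul(48, 16) = 768)
S = 636 (S = Add(768, Mul(Add(49, -38), Add(2, -14))) = Add(768, Mul(11, -12)) = Add(768, -132) = 636)
Pow(Add(Add(Add(-17863, -31346), S), 86610), -1) = Pow(Add(Add(Add(-17863, -31346), 636), 86610), -1) = Pow(Add(Add(-49209, 636), 86610), -1) = Pow(Add(-48573, 86610), -1) = Pow(38037, -1) = Rational(1, 38037)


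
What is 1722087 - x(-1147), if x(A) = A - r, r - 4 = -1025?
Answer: 1722213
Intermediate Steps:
r = -1021 (r = 4 - 1025 = -1021)
x(A) = 1021 + A (x(A) = A - 1*(-1021) = A + 1021 = 1021 + A)
1722087 - x(-1147) = 1722087 - (1021 - 1147) = 1722087 - 1*(-126) = 1722087 + 126 = 1722213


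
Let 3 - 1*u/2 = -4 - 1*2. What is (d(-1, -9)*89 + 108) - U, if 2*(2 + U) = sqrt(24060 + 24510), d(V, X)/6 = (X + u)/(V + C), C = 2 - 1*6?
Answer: -4256/5 - sqrt(48570)/2 ≈ -961.39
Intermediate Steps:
C = -4 (C = 2 - 6 = -4)
u = 18 (u = 6 - 2*(-4 - 1*2) = 6 - 2*(-4 - 2) = 6 - 2*(-6) = 6 + 12 = 18)
d(V, X) = 6*(18 + X)/(-4 + V) (d(V, X) = 6*((X + 18)/(V - 4)) = 6*((18 + X)/(-4 + V)) = 6*(18 + X)/(-4 + V))
U = -2 + sqrt(48570)/2 (U = -2 + sqrt(24060 + 24510)/2 = -2 + sqrt(48570)/2 ≈ 108.19)
(d(-1, -9)*89 + 108) - U = ((6*(18 - 9)/(-4 - 1))*89 + 108) - (-2 + sqrt(48570)/2) = ((6*9/(-5))*89 + 108) + (2 - sqrt(48570)/2) = ((6*(-1/5)*9)*89 + 108) + (2 - sqrt(48570)/2) = (-54/5*89 + 108) + (2 - sqrt(48570)/2) = (-4806/5 + 108) + (2 - sqrt(48570)/2) = -4266/5 + (2 - sqrt(48570)/2) = -4256/5 - sqrt(48570)/2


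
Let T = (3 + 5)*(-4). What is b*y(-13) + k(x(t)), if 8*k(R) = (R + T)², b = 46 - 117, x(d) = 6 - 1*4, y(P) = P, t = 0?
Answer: 2071/2 ≈ 1035.5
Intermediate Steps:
T = -32 (T = 8*(-4) = -32)
x(d) = 2 (x(d) = 6 - 4 = 2)
b = -71
k(R) = (-32 + R)²/8 (k(R) = (R - 32)²/8 = (-32 + R)²/8)
b*y(-13) + k(x(t)) = -71*(-13) + (-32 + 2)²/8 = 923 + (⅛)*(-30)² = 923 + (⅛)*900 = 923 + 225/2 = 2071/2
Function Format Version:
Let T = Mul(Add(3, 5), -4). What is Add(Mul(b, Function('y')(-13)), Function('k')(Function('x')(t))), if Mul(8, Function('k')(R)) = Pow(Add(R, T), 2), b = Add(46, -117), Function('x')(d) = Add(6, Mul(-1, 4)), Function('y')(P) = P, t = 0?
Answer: Rational(2071, 2) ≈ 1035.5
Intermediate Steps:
T = -32 (T = Mul(8, -4) = -32)
Function('x')(d) = 2 (Function('x')(d) = Add(6, -4) = 2)
b = -71
Function('k')(R) = Mul(Rational(1, 8), Pow(Add(-32, R), 2)) (Function('k')(R) = Mul(Rational(1, 8), Pow(Add(R, -32), 2)) = Mul(Rational(1, 8), Pow(Add(-32, R), 2)))
Add(Mul(b, Function('y')(-13)), Function('k')(Function('x')(t))) = Add(Mul(-71, -13), Mul(Rational(1, 8), Pow(Add(-32, 2), 2))) = Add(923, Mul(Rational(1, 8), Pow(-30, 2))) = Add(923, Mul(Rational(1, 8), 900)) = Add(923, Rational(225, 2)) = Rational(2071, 2)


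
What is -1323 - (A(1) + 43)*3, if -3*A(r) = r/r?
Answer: -1451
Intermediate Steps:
A(r) = -⅓ (A(r) = -r/(3*r) = -⅓*1 = -⅓)
-1323 - (A(1) + 43)*3 = -1323 - (-⅓ + 43)*3 = -1323 - 128*3/3 = -1323 - 1*128 = -1323 - 128 = -1451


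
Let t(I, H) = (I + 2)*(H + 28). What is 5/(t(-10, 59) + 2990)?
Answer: 5/2294 ≈ 0.0021796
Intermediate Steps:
t(I, H) = (2 + I)*(28 + H)
5/(t(-10, 59) + 2990) = 5/((56 + 2*59 + 28*(-10) + 59*(-10)) + 2990) = 5/((56 + 118 - 280 - 590) + 2990) = 5/(-696 + 2990) = 5/2294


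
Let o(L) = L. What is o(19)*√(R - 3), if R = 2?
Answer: 19*I ≈ 19.0*I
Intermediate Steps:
o(19)*√(R - 3) = 19*√(2 - 3) = 19*√(-1) = 19*I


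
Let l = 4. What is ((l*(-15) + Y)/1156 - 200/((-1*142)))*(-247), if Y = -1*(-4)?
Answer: -6892782/20519 ≈ -335.92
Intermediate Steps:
Y = 4
((l*(-15) + Y)/1156 - 200/((-1*142)))*(-247) = ((4*(-15) + 4)/1156 - 200/((-1*142)))*(-247) = ((-60 + 4)*(1/1156) - 200/(-142))*(-247) = (-56*1/1156 - 200*(-1/142))*(-247) = (-14/289 + 100/71)*(-247) = (27906/20519)*(-247) = -6892782/20519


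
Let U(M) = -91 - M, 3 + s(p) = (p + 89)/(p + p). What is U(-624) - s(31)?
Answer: 16556/31 ≈ 534.06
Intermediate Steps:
s(p) = -3 + (89 + p)/(2*p) (s(p) = -3 + (p + 89)/(p + p) = -3 + (89 + p)/((2*p)) = -3 + (89 + p)*(1/(2*p)) = -3 + (89 + p)/(2*p))
U(-624) - s(31) = (-91 - 1*(-624)) - (89 - 5*31)/(2*31) = (-91 + 624) - (89 - 155)/(2*31) = 533 - (-66)/(2*31) = 533 - 1*(-33/31) = 533 + 33/31 = 16556/31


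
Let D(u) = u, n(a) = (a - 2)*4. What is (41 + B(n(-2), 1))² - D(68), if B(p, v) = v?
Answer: 1696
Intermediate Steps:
n(a) = -8 + 4*a (n(a) = (-2 + a)*4 = -8 + 4*a)
(41 + B(n(-2), 1))² - D(68) = (41 + 1)² - 1*68 = 42² - 68 = 1764 - 68 = 1696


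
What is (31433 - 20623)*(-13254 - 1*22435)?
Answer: -385798090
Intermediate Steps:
(31433 - 20623)*(-13254 - 1*22435) = 10810*(-13254 - 22435) = 10810*(-35689) = -385798090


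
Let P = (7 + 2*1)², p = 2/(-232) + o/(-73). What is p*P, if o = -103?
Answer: 961875/8468 ≈ 113.59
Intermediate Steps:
p = 11875/8468 (p = 2/(-232) - 103/(-73) = 2*(-1/232) - 103*(-1/73) = -1/116 + 103/73 = 11875/8468 ≈ 1.4023)
P = 81 (P = (7 + 2)² = 9² = 81)
p*P = (11875/8468)*81 = 961875/8468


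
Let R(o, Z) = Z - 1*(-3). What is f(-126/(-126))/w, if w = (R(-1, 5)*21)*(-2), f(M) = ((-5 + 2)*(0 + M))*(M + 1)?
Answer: 1/56 ≈ 0.017857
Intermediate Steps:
f(M) = -3*M*(1 + M) (f(M) = (-3*M)*(1 + M) = -3*M*(1 + M))
R(o, Z) = 3 + Z (R(o, Z) = Z + 3 = 3 + Z)
w = -336 (w = ((3 + 5)*21)*(-2) = (8*21)*(-2) = 168*(-2) = -336)
f(-126/(-126))/w = -3*(-126/(-126))*(1 - 126/(-126))/(-336) = -3*(-126*(-1/126))*(1 - 126*(-1/126))*(-1/336) = -3*1*(1 + 1)*(-1/336) = -3*1*2*(-1/336) = -6*(-1/336) = 1/56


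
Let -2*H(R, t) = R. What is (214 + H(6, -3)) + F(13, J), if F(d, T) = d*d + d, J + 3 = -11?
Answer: 393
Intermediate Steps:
J = -14 (J = -3 - 11 = -14)
H(R, t) = -R/2
F(d, T) = d + d² (F(d, T) = d² + d = d + d²)
(214 + H(6, -3)) + F(13, J) = (214 - ½*6) + 13*(1 + 13) = (214 - 3) + 13*14 = 211 + 182 = 393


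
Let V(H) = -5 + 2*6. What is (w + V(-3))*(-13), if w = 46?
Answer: -689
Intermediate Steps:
V(H) = 7 (V(H) = -5 + 12 = 7)
(w + V(-3))*(-13) = (46 + 7)*(-13) = 53*(-13) = -689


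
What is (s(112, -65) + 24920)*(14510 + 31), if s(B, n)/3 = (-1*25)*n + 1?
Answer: 433292718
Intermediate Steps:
s(B, n) = 3 - 75*n (s(B, n) = 3*((-1*25)*n + 1) = 3*(-25*n + 1) = 3*(1 - 25*n) = 3 - 75*n)
(s(112, -65) + 24920)*(14510 + 31) = ((3 - 75*(-65)) + 24920)*(14510 + 31) = ((3 + 4875) + 24920)*14541 = (4878 + 24920)*14541 = 29798*14541 = 433292718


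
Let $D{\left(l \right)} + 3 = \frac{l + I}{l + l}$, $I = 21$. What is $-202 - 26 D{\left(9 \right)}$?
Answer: $- \frac{502}{3} \approx -167.33$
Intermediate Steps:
$D{\left(l \right)} = -3 + \frac{21 + l}{2 l}$ ($D{\left(l \right)} = -3 + \frac{l + 21}{l + l} = -3 + \frac{21 + l}{2 l}$)
$-202 - 26 D{\left(9 \right)} = -202 - 26 \frac{21 - 45}{2 \cdot 9} = -202 - 26 \cdot \frac{1}{2} \cdot \frac{1}{9} \left(21 - 45\right) = -202 - 26 \cdot \frac{1}{2} \cdot \frac{1}{9} \left(-24\right) = -202 - - \frac{104}{3} = -202 + \frac{104}{3} = - \frac{502}{3}$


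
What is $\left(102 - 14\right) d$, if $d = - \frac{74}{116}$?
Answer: $- \frac{1628}{29} \approx -56.138$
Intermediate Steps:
$d = - \frac{37}{58}$ ($d = \left(-74\right) \frac{1}{116} = - \frac{37}{58} \approx -0.63793$)
$\left(102 - 14\right) d = \left(102 - 14\right) \left(- \frac{37}{58}\right) = 88 \left(- \frac{37}{58}\right) = - \frac{1628}{29}$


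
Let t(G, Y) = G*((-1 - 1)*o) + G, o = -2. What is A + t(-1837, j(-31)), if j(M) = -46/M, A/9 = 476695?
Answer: 4281070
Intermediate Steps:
A = 4290255 (A = 9*476695 = 4290255)
t(G, Y) = 5*G (t(G, Y) = G*((-1 - 1)*(-2)) + G = G*(-2*(-2)) + G = G*4 + G = 4*G + G = 5*G)
A + t(-1837, j(-31)) = 4290255 + 5*(-1837) = 4290255 - 9185 = 4281070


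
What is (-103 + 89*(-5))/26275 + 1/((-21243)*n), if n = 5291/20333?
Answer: -62127648299/2953223634075 ≈ -0.021037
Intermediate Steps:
n = 5291/20333 (n = 5291*(1/20333) = 5291/20333 ≈ 0.26022)
(-103 + 89*(-5))/26275 + 1/((-21243)*n) = (-103 + 89*(-5))/26275 + 1/((-21243)*(5291/20333)) = (-103 - 445)*(1/26275) - 1/21243*20333/5291 = -548*1/26275 - 20333/112396713 = -548/26275 - 20333/112396713 = -62127648299/2953223634075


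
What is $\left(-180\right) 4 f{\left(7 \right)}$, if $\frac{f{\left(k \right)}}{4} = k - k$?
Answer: $0$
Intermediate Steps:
$f{\left(k \right)} = 0$ ($f{\left(k \right)} = 4 \left(k - k\right) = 4 \cdot 0 = 0$)
$\left(-180\right) 4 f{\left(7 \right)} = \left(-180\right) 4 \cdot 0 = \left(-720\right) 0 = 0$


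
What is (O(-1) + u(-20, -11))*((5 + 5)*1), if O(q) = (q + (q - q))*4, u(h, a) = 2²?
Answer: 0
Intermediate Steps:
u(h, a) = 4
O(q) = 4*q (O(q) = (q + 0)*4 = q*4 = 4*q)
(O(-1) + u(-20, -11))*((5 + 5)*1) = (4*(-1) + 4)*((5 + 5)*1) = (-4 + 4)*(10*1) = 0*10 = 0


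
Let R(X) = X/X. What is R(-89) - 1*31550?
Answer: -31549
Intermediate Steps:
R(X) = 1
R(-89) - 1*31550 = 1 - 1*31550 = 1 - 31550 = -31549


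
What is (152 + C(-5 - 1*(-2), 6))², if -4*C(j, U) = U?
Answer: 90601/4 ≈ 22650.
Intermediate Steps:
C(j, U) = -U/4
(152 + C(-5 - 1*(-2), 6))² = (152 - ¼*6)² = (152 - 3/2)² = (301/2)² = 90601/4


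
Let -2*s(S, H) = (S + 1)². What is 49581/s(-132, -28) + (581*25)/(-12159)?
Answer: -207853469/29808657 ≈ -6.9729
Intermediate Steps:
s(S, H) = -(1 + S)²/2 (s(S, H) = -(S + 1)²/2 = -(1 + S)²/2)
49581/s(-132, -28) + (581*25)/(-12159) = 49581/((-(1 - 132)²/2)) + (581*25)/(-12159) = 49581/((-½*(-131)²)) + 14525*(-1/12159) = 49581/((-½*17161)) - 2075/1737 = 49581/(-17161/2) - 2075/1737 = 49581*(-2/17161) - 2075/1737 = -99162/17161 - 2075/1737 = -207853469/29808657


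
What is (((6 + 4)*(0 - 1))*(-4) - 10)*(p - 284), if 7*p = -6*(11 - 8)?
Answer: -60180/7 ≈ -8597.1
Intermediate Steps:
p = -18/7 (p = (-6*(11 - 8))/7 = (-6*3)/7 = (⅐)*(-18) = -18/7 ≈ -2.5714)
(((6 + 4)*(0 - 1))*(-4) - 10)*(p - 284) = (((6 + 4)*(0 - 1))*(-4) - 10)*(-18/7 - 284) = ((10*(-1))*(-4) - 10)*(-2006/7) = (-10*(-4) - 10)*(-2006/7) = (40 - 10)*(-2006/7) = 30*(-2006/7) = -60180/7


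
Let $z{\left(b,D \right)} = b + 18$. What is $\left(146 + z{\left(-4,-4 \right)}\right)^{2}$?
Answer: $25600$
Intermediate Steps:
$z{\left(b,D \right)} = 18 + b$
$\left(146 + z{\left(-4,-4 \right)}\right)^{2} = \left(146 + \left(18 - 4\right)\right)^{2} = \left(146 + 14\right)^{2} = 160^{2} = 25600$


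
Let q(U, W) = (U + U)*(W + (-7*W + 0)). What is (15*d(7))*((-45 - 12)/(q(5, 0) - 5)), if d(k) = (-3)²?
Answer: 1539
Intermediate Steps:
d(k) = 9
q(U, W) = -12*U*W (q(U, W) = (2*U)*(W - 7*W) = (2*U)*(-6*W) = -12*U*W)
(15*d(7))*((-45 - 12)/(q(5, 0) - 5)) = (15*9)*((-45 - 12)/(-12*5*0 - 5)) = 135*(-57/(0 - 5)) = 135*(-57/(-5)) = 135*(-57*(-⅕)) = 135*(57/5) = 1539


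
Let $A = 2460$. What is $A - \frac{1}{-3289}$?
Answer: $\frac{8090941}{3289} \approx 2460.0$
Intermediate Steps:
$A - \frac{1}{-3289} = 2460 - \frac{1}{-3289} = 2460 - - \frac{1}{3289} = 2460 + \frac{1}{3289} = \frac{8090941}{3289}$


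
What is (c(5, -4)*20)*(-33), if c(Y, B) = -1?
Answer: 660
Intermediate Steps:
(c(5, -4)*20)*(-33) = -1*20*(-33) = -20*(-33) = 660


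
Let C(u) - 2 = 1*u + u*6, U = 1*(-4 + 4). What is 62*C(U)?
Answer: 124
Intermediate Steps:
U = 0 (U = 1*0 = 0)
C(u) = 2 + 7*u (C(u) = 2 + (1*u + u*6) = 2 + (u + 6*u) = 2 + 7*u)
62*C(U) = 62*(2 + 7*0) = 62*(2 + 0) = 62*2 = 124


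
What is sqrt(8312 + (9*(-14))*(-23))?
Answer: sqrt(11210) ≈ 105.88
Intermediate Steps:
sqrt(8312 + (9*(-14))*(-23)) = sqrt(8312 - 126*(-23)) = sqrt(8312 + 2898) = sqrt(11210)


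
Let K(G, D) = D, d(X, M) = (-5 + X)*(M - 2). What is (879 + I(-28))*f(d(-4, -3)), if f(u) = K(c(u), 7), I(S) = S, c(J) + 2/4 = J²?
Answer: 5957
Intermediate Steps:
c(J) = -½ + J²
d(X, M) = (-5 + X)*(-2 + M)
f(u) = 7
(879 + I(-28))*f(d(-4, -3)) = (879 - 28)*7 = 851*7 = 5957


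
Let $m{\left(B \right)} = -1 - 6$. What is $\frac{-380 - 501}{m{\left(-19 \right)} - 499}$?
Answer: $\frac{881}{506} \approx 1.7411$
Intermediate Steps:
$m{\left(B \right)} = -7$ ($m{\left(B \right)} = -1 - 6 = -7$)
$\frac{-380 - 501}{m{\left(-19 \right)} - 499} = \frac{-380 - 501}{-7 - 499} = - \frac{881}{-506} = \left(-881\right) \left(- \frac{1}{506}\right) = \frac{881}{506}$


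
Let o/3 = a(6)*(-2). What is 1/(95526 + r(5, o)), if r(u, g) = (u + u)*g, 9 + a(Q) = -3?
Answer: 1/96246 ≈ 1.0390e-5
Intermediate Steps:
a(Q) = -12 (a(Q) = -9 - 3 = -12)
o = 72 (o = 3*(-12*(-2)) = 3*24 = 72)
r(u, g) = 2*g*u (r(u, g) = (2*u)*g = 2*g*u)
1/(95526 + r(5, o)) = 1/(95526 + 2*72*5) = 1/(95526 + 720) = 1/96246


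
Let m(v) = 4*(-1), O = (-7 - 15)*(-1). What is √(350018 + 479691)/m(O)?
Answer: -√829709/4 ≈ -227.72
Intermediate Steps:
O = 22 (O = -22*(-1) = 22)
m(v) = -4
√(350018 + 479691)/m(O) = √(350018 + 479691)/(-4) = √829709*(-¼) = -√829709/4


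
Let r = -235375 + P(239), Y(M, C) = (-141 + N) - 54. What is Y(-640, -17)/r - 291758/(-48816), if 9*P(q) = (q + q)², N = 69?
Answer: 275723087861/46128459528 ≈ 5.9773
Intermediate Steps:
Y(M, C) = -126 (Y(M, C) = (-141 + 69) - 54 = -72 - 54 = -126)
P(q) = 4*q²/9 (P(q) = (q + q)²/9 = (2*q)²/9 = (4*q²)/9 = 4*q²/9)
r = -1889891/9 (r = -235375 + (4/9)*239² = -235375 + (4/9)*57121 = -235375 + 228484/9 = -1889891/9 ≈ -2.0999e+5)
Y(-640, -17)/r - 291758/(-48816) = -126/(-1889891/9) - 291758/(-48816) = -126*(-9/1889891) - 291758*(-1/48816) = 1134/1889891 + 145879/24408 = 275723087861/46128459528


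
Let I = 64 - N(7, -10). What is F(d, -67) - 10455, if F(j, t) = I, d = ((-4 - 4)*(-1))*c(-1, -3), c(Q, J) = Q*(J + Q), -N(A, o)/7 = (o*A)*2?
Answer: -11371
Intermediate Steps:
N(A, o) = -14*A*o (N(A, o) = -7*o*A*2 = -7*A*o*2 = -14*A*o)
d = 32 (d = ((-4 - 4)*(-1))*(-(-3 - 1)) = (-8*(-1))*(-1*(-4)) = 8*4 = 32)
I = -916 (I = 64 - (-14)*7*(-10) = 64 - 1*980 = 64 - 980 = -916)
F(j, t) = -916
F(d, -67) - 10455 = -916 - 10455 = -11371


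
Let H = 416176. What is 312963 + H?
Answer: 729139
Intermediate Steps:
312963 + H = 312963 + 416176 = 729139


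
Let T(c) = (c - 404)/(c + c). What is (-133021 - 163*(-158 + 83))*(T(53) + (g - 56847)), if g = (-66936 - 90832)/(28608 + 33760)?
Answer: 709402040827753/103297 ≈ 6.8676e+9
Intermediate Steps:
T(c) = (-404 + c)/(2*c) (T(c) = (-404 + c)/((2*c)) = (-404 + c)*(1/(2*c)) = (-404 + c)/(2*c))
g = -19721/7796 (g = -157768/62368 = -157768*1/62368 = -19721/7796 ≈ -2.5296)
(-133021 - 163*(-158 + 83))*(T(53) + (g - 56847)) = (-133021 - 163*(-158 + 83))*((½)*(-404 + 53)/53 + (-19721/7796 - 56847)) = (-133021 - 163*(-75))*((½)*(1/53)*(-351) - 443198933/7796) = (-133021 + 12225)*(-351/106 - 443198933/7796) = -120796*(-23490911647/413188) = 709402040827753/103297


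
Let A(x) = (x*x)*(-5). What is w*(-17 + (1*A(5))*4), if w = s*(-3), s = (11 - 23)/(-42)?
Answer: 3102/7 ≈ 443.14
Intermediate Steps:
s = 2/7 (s = -12*(-1/42) = 2/7 ≈ 0.28571)
A(x) = -5*x**2 (A(x) = x**2*(-5) = -5*x**2)
w = -6/7 (w = (2/7)*(-3) = -6/7 ≈ -0.85714)
w*(-17 + (1*A(5))*4) = -6*(-17 + (1*(-5*5**2))*4)/7 = -6*(-17 + (1*(-5*25))*4)/7 = -6*(-17 + (1*(-125))*4)/7 = -6*(-17 - 125*4)/7 = -6*(-17 - 500)/7 = -6/7*(-517) = 3102/7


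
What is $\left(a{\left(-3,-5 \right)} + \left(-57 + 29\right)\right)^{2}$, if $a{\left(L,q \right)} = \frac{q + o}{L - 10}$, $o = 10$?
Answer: $\frac{136161}{169} \approx 805.69$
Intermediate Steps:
$a{\left(L,q \right)} = \frac{10 + q}{-10 + L}$ ($a{\left(L,q \right)} = \frac{q + 10}{L - 10} = \frac{10 + q}{-10 + L}$)
$\left(a{\left(-3,-5 \right)} + \left(-57 + 29\right)\right)^{2} = \left(\frac{10 - 5}{-10 - 3} + \left(-57 + 29\right)\right)^{2} = \left(\frac{1}{-13} \cdot 5 - 28\right)^{2} = \left(\left(- \frac{1}{13}\right) 5 - 28\right)^{2} = \left(- \frac{5}{13} - 28\right)^{2} = \left(- \frac{369}{13}\right)^{2} = \frac{136161}{169}$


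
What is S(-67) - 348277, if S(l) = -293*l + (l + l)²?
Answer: -310690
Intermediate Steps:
S(l) = -293*l + 4*l² (S(l) = -293*l + (2*l)² = -293*l + 4*l²)
S(-67) - 348277 = -67*(-293 + 4*(-67)) - 348277 = -67*(-293 - 268) - 348277 = -67*(-561) - 348277 = 37587 - 348277 = -310690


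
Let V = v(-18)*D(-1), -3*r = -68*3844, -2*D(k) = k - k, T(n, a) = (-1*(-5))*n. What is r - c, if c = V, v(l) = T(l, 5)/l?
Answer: 261392/3 ≈ 87131.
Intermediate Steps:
T(n, a) = 5*n
v(l) = 5 (v(l) = (5*l)/l = 5)
D(k) = 0 (D(k) = -(k - k)/2 = -1/2*0 = 0)
r = 261392/3 (r = -(-68)*3844/3 = -1/3*(-261392) = 261392/3 ≈ 87131.)
V = 0 (V = 5*0 = 0)
c = 0
r - c = 261392/3 - 1*0 = 261392/3 + 0 = 261392/3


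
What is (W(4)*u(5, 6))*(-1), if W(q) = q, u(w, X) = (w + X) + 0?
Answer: -44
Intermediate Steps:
u(w, X) = X + w (u(w, X) = (X + w) + 0 = X + w)
(W(4)*u(5, 6))*(-1) = (4*(6 + 5))*(-1) = (4*11)*(-1) = 44*(-1) = -44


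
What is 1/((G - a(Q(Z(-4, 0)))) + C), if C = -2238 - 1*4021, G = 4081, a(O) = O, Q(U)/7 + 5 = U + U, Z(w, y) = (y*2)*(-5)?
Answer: -1/2143 ≈ -0.00046664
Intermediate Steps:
Z(w, y) = -10*y (Z(w, y) = (2*y)*(-5) = -10*y)
Q(U) = -35 + 14*U (Q(U) = -35 + 7*(U + U) = -35 + 7*(2*U) = -35 + 14*U)
C = -6259 (C = -2238 - 4021 = -6259)
1/((G - a(Q(Z(-4, 0)))) + C) = 1/((4081 - (-35 + 14*(-10*0))) - 6259) = 1/((4081 - (-35 + 14*0)) - 6259) = 1/((4081 - (-35 + 0)) - 6259) = 1/((4081 - 1*(-35)) - 6259) = 1/((4081 + 35) - 6259) = 1/(4116 - 6259) = 1/(-2143) = -1/2143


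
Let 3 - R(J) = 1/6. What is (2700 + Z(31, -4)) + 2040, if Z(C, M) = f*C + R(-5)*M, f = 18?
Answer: 15860/3 ≈ 5286.7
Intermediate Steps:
R(J) = 17/6 (R(J) = 3 - 1/6 = 3 - 1*⅙ = 3 - ⅙ = 17/6)
Z(C, M) = 18*C + 17*M/6
(2700 + Z(31, -4)) + 2040 = (2700 + (18*31 + (17/6)*(-4))) + 2040 = (2700 + (558 - 34/3)) + 2040 = (2700 + 1640/3) + 2040 = 9740/3 + 2040 = 15860/3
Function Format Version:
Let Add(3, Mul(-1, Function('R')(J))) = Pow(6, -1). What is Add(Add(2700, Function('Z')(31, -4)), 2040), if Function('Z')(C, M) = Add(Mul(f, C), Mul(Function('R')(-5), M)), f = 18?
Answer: Rational(15860, 3) ≈ 5286.7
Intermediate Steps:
Function('R')(J) = Rational(17, 6) (Function('R')(J) = Add(3, Mul(-1, Pow(6, -1))) = Add(3, Mul(-1, Rational(1, 6))) = Add(3, Rational(-1, 6)) = Rational(17, 6))
Function('Z')(C, M) = Add(Mul(18, C), Mul(Rational(17, 6), M))
Add(Add(2700, Function('Z')(31, -4)), 2040) = Add(Add(2700, Add(Mul(18, 31), Mul(Rational(17, 6), -4))), 2040) = Add(Add(2700, Add(558, Rational(-34, 3))), 2040) = Add(Add(2700, Rational(1640, 3)), 2040) = Add(Rational(9740, 3), 2040) = Rational(15860, 3)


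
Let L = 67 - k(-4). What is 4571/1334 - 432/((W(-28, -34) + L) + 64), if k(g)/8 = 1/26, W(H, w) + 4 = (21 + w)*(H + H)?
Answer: 43296637/14822074 ≈ 2.9211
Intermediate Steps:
W(H, w) = -4 + 2*H*(21 + w) (W(H, w) = -4 + (21 + w)*(H + H) = -4 + (21 + w)*(2*H) = -4 + 2*H*(21 + w))
k(g) = 4/13 (k(g) = 8/26 = 8*(1/26) = 4/13)
L = 867/13 (L = 67 - 1*4/13 = 67 - 4/13 = 867/13 ≈ 66.692)
4571/1334 - 432/((W(-28, -34) + L) + 64) = 4571/1334 - 432/(((-4 + 42*(-28) + 2*(-28)*(-34)) + 867/13) + 64) = 4571*(1/1334) - 432/(((-4 - 1176 + 1904) + 867/13) + 64) = 4571/1334 - 432/((724 + 867/13) + 64) = 4571/1334 - 432/(10279/13 + 64) = 4571/1334 - 432/11111/13 = 4571/1334 - 432*13/11111 = 4571/1334 - 5616/11111 = 43296637/14822074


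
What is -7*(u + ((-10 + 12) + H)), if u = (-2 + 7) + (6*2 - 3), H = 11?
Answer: -189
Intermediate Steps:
u = 14 (u = 5 + (12 - 3) = 5 + 9 = 14)
-7*(u + ((-10 + 12) + H)) = -7*(14 + ((-10 + 12) + 11)) = -7*(14 + (2 + 11)) = -7*(14 + 13) = -7*27 = -189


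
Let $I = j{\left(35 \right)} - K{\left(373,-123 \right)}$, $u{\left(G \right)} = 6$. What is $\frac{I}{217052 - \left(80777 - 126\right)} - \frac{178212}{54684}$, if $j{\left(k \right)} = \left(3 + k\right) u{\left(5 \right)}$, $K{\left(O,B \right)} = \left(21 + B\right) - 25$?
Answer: $- \frac{674691172}{207193119} \approx -3.2563$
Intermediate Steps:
$K{\left(O,B \right)} = -4 + B$
$j{\left(k \right)} = 18 + 6 k$ ($j{\left(k \right)} = \left(3 + k\right) 6 = 18 + 6 k$)
$I = 355$ ($I = \left(18 + 6 \cdot 35\right) - \left(-4 - 123\right) = \left(18 + 210\right) - -127 = 228 + 127 = 355$)
$\frac{I}{217052 - \left(80777 - 126\right)} - \frac{178212}{54684} = \frac{355}{217052 - \left(80777 - 126\right)} - \frac{178212}{54684} = \frac{355}{217052 - 80651} - \frac{14851}{4557} = \frac{355}{136401} - \frac{14851}{4557} = - \frac{674691172}{207193119}$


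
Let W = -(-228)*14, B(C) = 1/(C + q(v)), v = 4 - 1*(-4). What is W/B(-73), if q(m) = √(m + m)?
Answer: -220248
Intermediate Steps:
v = 8 (v = 4 + 4 = 8)
q(m) = √2*√m (q(m) = √(2*m) = √2*√m)
B(C) = 1/(4 + C) (B(C) = 1/(C + √2*√8) = 1/(C + √2*(2*√2)) = 1/(C + 4) = 1/(4 + C))
W = 3192 (W = -38*(-84) = 3192)
W/B(-73) = 3192/(1/(4 - 73)) = 3192/(1/(-69)) = 3192/(-1/69) = 3192*(-69) = -220248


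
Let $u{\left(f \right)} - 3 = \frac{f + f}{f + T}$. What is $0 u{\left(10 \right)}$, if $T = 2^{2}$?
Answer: $0$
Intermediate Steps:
$T = 4$
$u{\left(f \right)} = 3 + \frac{2 f}{4 + f}$ ($u{\left(f \right)} = 3 + \frac{f + f}{f + 4} = 3 + \frac{2 f}{4 + f}$)
$0 u{\left(10 \right)} = 0 \frac{12 + 5 \cdot 10}{4 + 10} = 0 \frac{12 + 50}{14} = 0 \cdot \frac{1}{14} \cdot 62 = 0 \cdot \frac{31}{7} = 0$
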